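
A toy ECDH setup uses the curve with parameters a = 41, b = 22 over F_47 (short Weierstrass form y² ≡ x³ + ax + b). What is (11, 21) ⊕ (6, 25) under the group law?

(11, 21) + (6, 25). λ = (25 - 21)/(6 - 11) ≡ 4/42 mod 47. 42⁻¹ ≡ 28 (mod 47) since 42·28 = 1176 ≡ 1, so λ ≡ 18.
  x = λ² - 11 - 6 = 324 - 17 ≡ 25; y = λ·(11 - 25) - 21 ≡ 9. → (25, 9)

(25, 9)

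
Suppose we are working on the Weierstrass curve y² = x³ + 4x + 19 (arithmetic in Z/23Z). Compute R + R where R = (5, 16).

tangent at (5, 16): λ = (3·5² + 4)/(2·16) ≡ 10/9. 9⁻¹ ≡ 18 (mod 23), so λ ≡ 10·18 ≡ 19.
  x = λ² - 5 - 5 = 361 - 10 ≡ 6; y = λ·(5 - 6) - 16 ≡ 11. → (6, 11)

(6, 11)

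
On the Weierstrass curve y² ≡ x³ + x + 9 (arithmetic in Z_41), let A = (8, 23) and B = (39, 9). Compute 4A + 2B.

(14, 15)

First 4A:
Repeated addition: build up to 4A.
2A: tangent at (8, 23): λ = (3·8² + 1)/(2·23) ≡ 29/5. 5⁻¹ ≡ 33 (mod 41) since 5·33 = 165 ≡ 1, so λ ≡ 29·33 ≡ 14.
  x = λ² - 8 - 8 = 196 - 16 ≡ 16; y = λ·(8 - 16) - 23 ≡ 29. → (16, 29)
3A: (16, 29) + (8, 23). λ = (23 - 29)/(8 - 16) ≡ 35/33 mod 41. 33⁻¹ ≡ 5 (mod 41), so λ ≡ 11.
  x = λ² - 16 - 8 = 121 - 24 ≡ 15; y = λ·(16 - 15) - 29 ≡ 23. → (15, 23)
4A: (15, 23) + (8, 23). λ = (23 - 23)/(8 - 15) ≡ 0/34 mod 41. 34⁻¹ ≡ 35 (mod 41) since 34·35 = 1190 ≡ 1, so λ ≡ 0.
  x = λ² - 15 - 8 = 0 - 23 ≡ 18; y = λ·(15 - 18) - 23 ≡ 18. → (18, 18)
4A = (18, 18).
Next 2B:
Repeated addition: build up to 2B.
2B: tangent at (39, 9): λ = (3·39² + 1)/(2·9) ≡ 13/18. 18⁻¹ ≡ 16 (mod 41), so λ ≡ 13·16 ≡ 3.
  x = λ² - 39 - 39 = 9 - 78 ≡ 13; y = λ·(39 - 13) - 9 ≡ 28. → (13, 28)
2B = (13, 28).
Finally 4A + 2B:
(18, 18) + (13, 28). λ = (28 - 18)/(13 - 18) ≡ 10/36 mod 41. 36⁻¹ ≡ 8 (mod 41), so λ ≡ 39.
  x = λ² - 18 - 13 = 1521 - 31 ≡ 14; y = λ·(18 - 14) - 18 ≡ 15. → (14, 15)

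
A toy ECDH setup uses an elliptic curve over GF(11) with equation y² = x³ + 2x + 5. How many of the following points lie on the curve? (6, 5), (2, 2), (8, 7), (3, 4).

(6, 5): 5² ≡ 3, rhs ≡ 2 → off.
(2, 2): 2² ≡ 4, rhs ≡ 6 → off.
(8, 7): 7² ≡ 5, rhs ≡ 5 → on.
(3, 4): 4² ≡ 5, rhs ≡ 5 → on.

2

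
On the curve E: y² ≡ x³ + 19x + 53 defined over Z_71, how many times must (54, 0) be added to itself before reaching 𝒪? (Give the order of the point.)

2P: (54, 0) + (54, 0): same x and y₁ ≡ -y₂, so the sum is 𝒪.
2P = 𝒪, so the order is 2.

2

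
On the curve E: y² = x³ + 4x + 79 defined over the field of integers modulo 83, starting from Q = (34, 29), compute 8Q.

Repeated addition: build up to 8Q.
2Q: tangent at (34, 29): λ = (3·34² + 4)/(2·29) ≡ 69/58. 58⁻¹ ≡ 73 (mod 83), so λ ≡ 69·73 ≡ 57.
  x = λ² - 34 - 34 = 3249 - 68 ≡ 27; y = λ·(34 - 27) - 29 ≡ 38. → (27, 38)
3Q: (27, 38) + (34, 29). λ = (29 - 38)/(34 - 27) ≡ 74/7 mod 83. 7⁻¹ ≡ 12 (mod 83) since 7·12 = 84 ≡ 1, so λ ≡ 58.
  x = λ² - 27 - 34 = 3364 - 61 ≡ 66; y = λ·(27 - 66) - 38 ≡ 24. → (66, 24)
4Q: (66, 24) + (34, 29). λ = (29 - 24)/(34 - 66) ≡ 5/51 mod 83. 51⁻¹ ≡ 70 (mod 83), so λ ≡ 18.
  x = λ² - 66 - 34 = 324 - 100 ≡ 58; y = λ·(66 - 58) - 24 ≡ 37. → (58, 37)
5Q: (58, 37) + (34, 29). λ = (29 - 37)/(34 - 58) ≡ 75/59 mod 83. 59⁻¹ ≡ 38 (mod 83) since 59·38 = 2242 ≡ 1, so λ ≡ 28.
  x = λ² - 58 - 34 = 784 - 92 ≡ 28; y = λ·(58 - 28) - 37 ≡ 56. → (28, 56)
6Q: (28, 56) + (34, 29). λ = (29 - 56)/(34 - 28) ≡ 56/6 mod 83. 6⁻¹ ≡ 14 (mod 83), so λ ≡ 37.
  x = λ² - 28 - 34 = 1369 - 62 ≡ 62; y = λ·(28 - 62) - 56 ≡ 14. → (62, 14)
7Q: (62, 14) + (34, 29). λ = (29 - 14)/(34 - 62) ≡ 15/55 mod 83. 55⁻¹ ≡ 80 (mod 83), so λ ≡ 38.
  x = λ² - 62 - 34 = 1444 - 96 ≡ 20; y = λ·(62 - 20) - 14 ≡ 5. → (20, 5)
8Q: (20, 5) + (34, 29). λ = (29 - 5)/(34 - 20) ≡ 24/14 mod 83. 14⁻¹ ≡ 6 (mod 83) since 14·6 = 84 ≡ 1, so λ ≡ 61.
  x = λ² - 20 - 34 = 3721 - 54 ≡ 15; y = λ·(20 - 15) - 5 ≡ 51. → (15, 51)

(15, 51)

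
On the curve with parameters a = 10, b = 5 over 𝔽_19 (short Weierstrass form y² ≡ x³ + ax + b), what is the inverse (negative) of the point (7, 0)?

-(7, 0) = (7, -0 mod 19) = (7, 0).

(7, 0)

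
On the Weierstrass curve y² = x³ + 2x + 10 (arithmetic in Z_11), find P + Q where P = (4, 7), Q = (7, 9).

(9, 8)

(4, 7) + (7, 9). λ = (9 - 7)/(7 - 4) ≡ 2/3 mod 11. 3⁻¹ ≡ 4 (mod 11), so λ ≡ 8.
  x = λ² - 4 - 7 = 64 - 11 ≡ 9; y = λ·(4 - 9) - 7 ≡ 8. → (9, 8)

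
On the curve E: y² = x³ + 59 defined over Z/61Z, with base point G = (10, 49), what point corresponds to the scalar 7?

Repeated addition: build up to 7G.
2G: tangent at (10, 49): λ = (3·10² + 0)/(2·49) ≡ 56/37. 37⁻¹ ≡ 33 (mod 61) since 37·33 = 1221 ≡ 1, so λ ≡ 56·33 ≡ 18.
  x = λ² - 10 - 10 = 324 - 20 ≡ 60; y = λ·(10 - 60) - 49 ≡ 27. → (60, 27)
3G: (60, 27) + (10, 49). λ = (49 - 27)/(10 - 60) ≡ 22/11 mod 61. 11⁻¹ ≡ 50 (mod 61) since 11·50 = 550 ≡ 1, so λ ≡ 2.
  x = λ² - 60 - 10 = 4 - 70 ≡ 56; y = λ·(60 - 56) - 27 ≡ 42. → (56, 42)
4G: (56, 42) + (10, 49). λ = (49 - 42)/(10 - 56) ≡ 7/15 mod 61. 15⁻¹ ≡ 57 (mod 61), so λ ≡ 33.
  x = λ² - 56 - 10 = 1089 - 66 ≡ 47; y = λ·(56 - 47) - 42 ≡ 11. → (47, 11)
5G: (47, 11) + (10, 49). λ = (49 - 11)/(10 - 47) ≡ 38/24 mod 61. 24⁻¹ ≡ 28 (mod 61) since 24·28 = 672 ≡ 1, so λ ≡ 27.
  x = λ² - 47 - 10 = 729 - 57 ≡ 1; y = λ·(47 - 1) - 11 ≡ 11. → (1, 11)
6G: (1, 11) + (10, 49). λ = (49 - 11)/(10 - 1) ≡ 38/9 mod 61. 9⁻¹ ≡ 34 (mod 61), so λ ≡ 11.
  x = λ² - 1 - 10 = 121 - 11 ≡ 49; y = λ·(1 - 49) - 11 ≡ 10. → (49, 10)
7G: (49, 10) + (10, 49). λ = (49 - 10)/(10 - 49) ≡ 39/22 mod 61. 22⁻¹ ≡ 25 (mod 61) since 22·25 = 550 ≡ 1, so λ ≡ 60.
  x = λ² - 49 - 10 = 3600 - 59 ≡ 3; y = λ·(49 - 3) - 10 ≡ 5. → (3, 5)

(3, 5)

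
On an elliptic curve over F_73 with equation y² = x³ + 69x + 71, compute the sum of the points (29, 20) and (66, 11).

(29, 20) + (66, 11). λ = (11 - 20)/(66 - 29) ≡ 64/37 mod 73. 37⁻¹ ≡ 2 (mod 73) since 37·2 = 74 ≡ 1, so λ ≡ 55.
  x = λ² - 29 - 66 = 3025 - 95 ≡ 10; y = λ·(29 - 10) - 20 ≡ 3. → (10, 3)

(10, 3)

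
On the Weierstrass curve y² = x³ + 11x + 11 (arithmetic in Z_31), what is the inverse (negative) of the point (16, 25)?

-(16, 25) = (16, -25 mod 31) = (16, 6).

(16, 6)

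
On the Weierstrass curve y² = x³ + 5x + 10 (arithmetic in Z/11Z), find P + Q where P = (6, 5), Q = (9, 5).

(6, 5) + (9, 5). λ = (5 - 5)/(9 - 6) ≡ 0/3 mod 11. 3⁻¹ ≡ 4 (mod 11), so λ ≡ 0.
  x = λ² - 6 - 9 = 0 - 15 ≡ 7; y = λ·(6 - 7) - 5 ≡ 6. → (7, 6)

(7, 6)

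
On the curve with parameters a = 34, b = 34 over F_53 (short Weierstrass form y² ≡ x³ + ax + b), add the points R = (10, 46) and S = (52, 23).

(10, 46) + (52, 23). λ = (23 - 46)/(52 - 10) ≡ 30/42 mod 53. 42⁻¹ ≡ 24 (mod 53), so λ ≡ 31.
  x = λ² - 10 - 52 = 961 - 62 ≡ 51; y = λ·(10 - 51) - 46 ≡ 8. → (51, 8)

(51, 8)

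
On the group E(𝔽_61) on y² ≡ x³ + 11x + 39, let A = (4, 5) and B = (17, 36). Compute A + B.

(28, 41)

(4, 5) + (17, 36). λ = (36 - 5)/(17 - 4) ≡ 31/13 mod 61. 13⁻¹ ≡ 47 (mod 61) since 13·47 = 611 ≡ 1, so λ ≡ 54.
  x = λ² - 4 - 17 = 2916 - 21 ≡ 28; y = λ·(4 - 28) - 5 ≡ 41. → (28, 41)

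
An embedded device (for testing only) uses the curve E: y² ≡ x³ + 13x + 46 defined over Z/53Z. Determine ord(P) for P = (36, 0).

2P: (36, 0) + (36, 0): same x and y₁ ≡ -y₂, so the sum is 𝒪.
2P = 𝒪, so the order is 2.

2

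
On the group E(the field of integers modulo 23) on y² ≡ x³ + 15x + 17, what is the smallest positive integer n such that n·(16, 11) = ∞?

5

2P: tangent at (16, 11): λ = (3·16² + 15)/(2·11) ≡ 1/22. 22⁻¹ ≡ 22 (mod 23), so λ ≡ 1·22 ≡ 22.
  x = λ² - 16 - 16 = 484 - 32 ≡ 15; y = λ·(16 - 15) - 11 ≡ 11. → (15, 11)
3P: (15, 11) + (16, 11). λ = (11 - 11)/(16 - 15) ≡ 0/1 mod 23. 1⁻¹ ≡ 1 (mod 23) since 1·1 = 1 ≡ 1, so λ ≡ 0.
  x = λ² - 15 - 16 = 0 - 31 ≡ 15; y = λ·(15 - 15) - 11 ≡ 12. → (15, 12)
4P: (15, 12) + (16, 11). λ = (11 - 12)/(16 - 15) ≡ 22/1 mod 23. 1⁻¹ ≡ 1 (mod 23) since 1·1 = 1 ≡ 1, so λ ≡ 22.
  x = λ² - 15 - 16 = 484 - 31 ≡ 16; y = λ·(15 - 16) - 12 ≡ 12. → (16, 12)
5P: (16, 12) + (16, 11): same x and y₁ ≡ -y₂, so the sum is ∞.
5P = ∞, so the order is 5.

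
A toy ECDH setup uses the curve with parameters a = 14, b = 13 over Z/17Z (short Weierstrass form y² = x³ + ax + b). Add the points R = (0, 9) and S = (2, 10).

(0, 9) + (2, 10). λ = (10 - 9)/(2 - 0) ≡ 1/2 mod 17. 2⁻¹ ≡ 9 (mod 17), so λ ≡ 9.
  x = λ² - 0 - 2 = 81 - 2 ≡ 11; y = λ·(0 - 11) - 9 ≡ 11. → (11, 11)

(11, 11)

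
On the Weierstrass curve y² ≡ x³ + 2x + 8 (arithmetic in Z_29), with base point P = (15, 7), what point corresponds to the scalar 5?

Repeated addition: build up to 5P.
2P: tangent at (15, 7): λ = (3·15² + 2)/(2·7) ≡ 10/14. 14⁻¹ ≡ 27 (mod 29) since 14·27 = 378 ≡ 1, so λ ≡ 10·27 ≡ 9.
  x = λ² - 15 - 15 = 81 - 30 ≡ 22; y = λ·(15 - 22) - 7 ≡ 17. → (22, 17)
3P: (22, 17) + (15, 7). λ = (7 - 17)/(15 - 22) ≡ 19/22 mod 29. 22⁻¹ ≡ 4 (mod 29) since 22·4 = 88 ≡ 1, so λ ≡ 18.
  x = λ² - 22 - 15 = 324 - 37 ≡ 26; y = λ·(22 - 26) - 17 ≡ 27. → (26, 27)
4P: (26, 27) + (15, 7). λ = (7 - 27)/(15 - 26) ≡ 9/18 mod 29. 18⁻¹ ≡ 21 (mod 29), so λ ≡ 15.
  x = λ² - 26 - 15 = 225 - 41 ≡ 10; y = λ·(26 - 10) - 27 ≡ 10. → (10, 10)
5P: (10, 10) + (15, 7). λ = (7 - 10)/(15 - 10) ≡ 26/5 mod 29. 5⁻¹ ≡ 6 (mod 29) since 5·6 = 30 ≡ 1, so λ ≡ 11.
  x = λ² - 10 - 15 = 121 - 25 ≡ 9; y = λ·(10 - 9) - 10 ≡ 1. → (9, 1)

(9, 1)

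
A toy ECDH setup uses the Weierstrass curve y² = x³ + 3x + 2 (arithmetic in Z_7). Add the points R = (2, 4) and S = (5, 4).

(0, 3)

(2, 4) + (5, 4). λ = (4 - 4)/(5 - 2) ≡ 0/3 mod 7. 3⁻¹ ≡ 5 (mod 7), so λ ≡ 0.
  x = λ² - 2 - 5 = 0 - 7 ≡ 0; y = λ·(2 - 0) - 4 ≡ 3. → (0, 3)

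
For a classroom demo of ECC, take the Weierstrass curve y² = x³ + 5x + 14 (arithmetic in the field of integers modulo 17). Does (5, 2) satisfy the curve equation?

y² = 2² ≡ 4; x³ + 5x + 14 = 164 ≡ 11 (mod 17). 4 ≠ 11.

no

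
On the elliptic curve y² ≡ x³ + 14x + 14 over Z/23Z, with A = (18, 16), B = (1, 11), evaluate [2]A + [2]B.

First 2A:
Repeated addition: build up to 2A.
2A: tangent at (18, 16): λ = (3·18² + 14)/(2·16) ≡ 20/9. 9⁻¹ ≡ 18 (mod 23), so λ ≡ 20·18 ≡ 15.
  x = λ² - 18 - 18 = 225 - 36 ≡ 5; y = λ·(18 - 5) - 16 ≡ 18. → (5, 18)
2A = (5, 18).
Next 2B:
Repeated addition: build up to 2B.
2B: tangent at (1, 11): λ = (3·1² + 14)/(2·11) ≡ 17/22. 22⁻¹ ≡ 22 (mod 23) since 22·22 = 484 ≡ 1, so λ ≡ 17·22 ≡ 6.
  x = λ² - 1 - 1 = 36 - 2 ≡ 11; y = λ·(1 - 11) - 11 ≡ 21. → (11, 21)
2B = (11, 21).
Finally 2A + 2B:
(5, 18) + (11, 21). λ = (21 - 18)/(11 - 5) ≡ 3/6 mod 23. 6⁻¹ ≡ 4 (mod 23) since 6·4 = 24 ≡ 1, so λ ≡ 12.
  x = λ² - 5 - 11 = 144 - 16 ≡ 13; y = λ·(5 - 13) - 18 ≡ 1. → (13, 1)

(13, 1)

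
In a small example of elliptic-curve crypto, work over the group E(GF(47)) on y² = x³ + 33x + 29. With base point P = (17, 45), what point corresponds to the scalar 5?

(3, 22)

Double-and-add on 5 = (101)₂. Start with P = (17, 45) for the leading 1-bit.
double: tangent at (17, 45): λ = (3·17² + 33)/(2·45) ≡ 7/43. 43⁻¹ ≡ 35 (mod 47), so λ ≡ 7·35 ≡ 10.
  x = λ² - 17 - 17 = 100 - 34 ≡ 19; y = λ·(17 - 19) - 45 ≡ 29. → (19, 29)
double: tangent at (19, 29): λ = (3·19² + 33)/(2·29) ≡ 35/11. 11⁻¹ ≡ 30 (mod 47), so λ ≡ 35·30 ≡ 16.
  x = λ² - 19 - 19 = 256 - 38 ≡ 30; y = λ·(19 - 30) - 29 ≡ 30. → (30, 30)
add P: (30, 30) + (17, 45). λ = (45 - 30)/(17 - 30) ≡ 15/34 mod 47. 34⁻¹ ≡ 18 (mod 47), so λ ≡ 35.
  x = λ² - 30 - 17 = 1225 - 47 ≡ 3; y = λ·(30 - 3) - 30 ≡ 22. → (3, 22)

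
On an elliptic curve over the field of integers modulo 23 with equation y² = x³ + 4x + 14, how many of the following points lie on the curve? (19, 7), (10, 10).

(19, 7): 7² ≡ 3, rhs ≡ 3 → on.
(10, 10): 10² ≡ 8, rhs ≡ 19 → off.

1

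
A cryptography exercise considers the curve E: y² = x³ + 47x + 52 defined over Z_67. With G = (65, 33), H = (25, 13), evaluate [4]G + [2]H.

First 4G:
Repeated addition: build up to 4G.
2G: tangent at (65, 33): λ = (3·65² + 47)/(2·33) ≡ 59/66. 66⁻¹ ≡ 66 (mod 67) since 66·66 = 4356 ≡ 1, so λ ≡ 59·66 ≡ 8.
  x = λ² - 65 - 65 = 64 - 130 ≡ 1; y = λ·(65 - 1) - 33 ≡ 10. → (1, 10)
3G: (1, 10) + (65, 33). λ = (33 - 10)/(65 - 1) ≡ 23/64 mod 67. 64⁻¹ ≡ 22 (mod 67) since 64·22 = 1408 ≡ 1, so λ ≡ 37.
  x = λ² - 1 - 65 = 1369 - 66 ≡ 30; y = λ·(1 - 30) - 10 ≡ 56. → (30, 56)
4G: (30, 56) + (65, 33). λ = (33 - 56)/(65 - 30) ≡ 44/35 mod 67. 35⁻¹ ≡ 23 (mod 67) since 35·23 = 805 ≡ 1, so λ ≡ 7.
  x = λ² - 30 - 65 = 49 - 95 ≡ 21; y = λ·(30 - 21) - 56 ≡ 7. → (21, 7)
4G = (21, 7).
Next 2H:
Repeated addition: build up to 2H.
2H: tangent at (25, 13): λ = (3·25² + 47)/(2·13) ≡ 46/26. 26⁻¹ ≡ 49 (mod 67) since 26·49 = 1274 ≡ 1, so λ ≡ 46·49 ≡ 43.
  x = λ² - 25 - 25 = 1849 - 50 ≡ 57; y = λ·(25 - 57) - 13 ≡ 18. → (57, 18)
2H = (57, 18).
Finally 4G + 2H:
(21, 7) + (57, 18). λ = (18 - 7)/(57 - 21) ≡ 11/36 mod 67. 36⁻¹ ≡ 54 (mod 67), so λ ≡ 58.
  x = λ² - 21 - 57 = 3364 - 78 ≡ 3; y = λ·(21 - 3) - 7 ≡ 32. → (3, 32)

(3, 32)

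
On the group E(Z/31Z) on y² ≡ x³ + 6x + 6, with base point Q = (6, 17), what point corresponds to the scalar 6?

Double-and-add on 6 = (110)₂. Start with Q = (6, 17) for the leading 1-bit.
double: tangent at (6, 17): λ = (3·6² + 6)/(2·17) ≡ 21/3. 3⁻¹ ≡ 21 (mod 31) since 3·21 = 63 ≡ 1, so λ ≡ 21·21 ≡ 7.
  x = λ² - 6 - 6 = 49 - 12 ≡ 6; y = λ·(6 - 6) - 17 ≡ 14. → (6, 14)
add Q: (6, 14) + (6, 17): same x and y₁ ≡ -y₂, so the sum is the point at infinity.
double: the point at infinity + the point at infinity = the point at infinity (identity).

O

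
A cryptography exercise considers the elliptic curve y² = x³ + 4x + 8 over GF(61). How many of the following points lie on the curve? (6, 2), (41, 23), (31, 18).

(6, 2): 2² ≡ 4, rhs ≡ 4 → on.
(41, 23): 23² ≡ 41, rhs ≡ 41 → on.
(31, 18): 18² ≡ 19, rhs ≡ 33 → off.

2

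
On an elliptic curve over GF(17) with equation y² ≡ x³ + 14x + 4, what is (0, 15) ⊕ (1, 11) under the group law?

(15, 11)

(0, 15) + (1, 11). λ = (11 - 15)/(1 - 0) ≡ 13/1 mod 17. 1⁻¹ ≡ 1 (mod 17), so λ ≡ 13.
  x = λ² - 0 - 1 = 169 - 1 ≡ 15; y = λ·(0 - 15) - 15 ≡ 11. → (15, 11)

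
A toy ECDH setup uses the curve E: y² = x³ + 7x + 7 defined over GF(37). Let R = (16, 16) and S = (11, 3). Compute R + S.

(36, 6)

(16, 16) + (11, 3). λ = (3 - 16)/(11 - 16) ≡ 24/32 mod 37. 32⁻¹ ≡ 22 (mod 37), so λ ≡ 10.
  x = λ² - 16 - 11 = 100 - 27 ≡ 36; y = λ·(16 - 36) - 16 ≡ 6. → (36, 6)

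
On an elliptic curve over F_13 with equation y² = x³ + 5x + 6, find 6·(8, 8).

(9, 0)

Write Q = (8, 8).
Double-and-add on 6 = (110)₂. Start with Q = (8, 8) for the leading 1-bit.
double: tangent at (8, 8): λ = (3·8² + 5)/(2·8) ≡ 2/3. 3⁻¹ ≡ 9 (mod 13), so λ ≡ 2·9 ≡ 5.
  x = λ² - 8 - 8 = 25 - 16 ≡ 9; y = λ·(8 - 9) - 8 ≡ 0. → (9, 0)
add Q: (9, 0) + (8, 8). λ = (8 - 0)/(8 - 9) ≡ 8/12 mod 13. 12⁻¹ ≡ 12 (mod 13), so λ ≡ 5.
  x = λ² - 9 - 8 = 25 - 17 ≡ 8; y = λ·(9 - 8) - 0 ≡ 5. → (8, 5)
double: tangent at (8, 5): λ = (3·8² + 5)/(2·5) ≡ 2/10. 10⁻¹ ≡ 4 (mod 13), so λ ≡ 2·4 ≡ 8.
  x = λ² - 8 - 8 = 64 - 16 ≡ 9; y = λ·(8 - 9) - 5 ≡ 0. → (9, 0)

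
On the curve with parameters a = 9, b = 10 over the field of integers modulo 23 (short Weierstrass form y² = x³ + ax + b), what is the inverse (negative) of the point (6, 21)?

(6, 2)

-(6, 21) = (6, -21 mod 23) = (6, 2).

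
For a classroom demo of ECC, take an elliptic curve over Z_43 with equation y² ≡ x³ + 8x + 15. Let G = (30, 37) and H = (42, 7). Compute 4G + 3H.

First 4G:
Repeated addition: build up to 4G.
2G: tangent at (30, 37): λ = (3·30² + 8)/(2·37) ≡ 42/31. 31⁻¹ ≡ 25 (mod 43), so λ ≡ 42·25 ≡ 18.
  x = λ² - 30 - 30 = 324 - 60 ≡ 6; y = λ·(30 - 6) - 37 ≡ 8. → (6, 8)
3G: (6, 8) + (30, 37). λ = (37 - 8)/(30 - 6) ≡ 29/24 mod 43. 24⁻¹ ≡ 9 (mod 43) since 24·9 = 216 ≡ 1, so λ ≡ 3.
  x = λ² - 6 - 30 = 9 - 36 ≡ 16; y = λ·(6 - 16) - 8 ≡ 5. → (16, 5)
4G: (16, 5) + (30, 37). λ = (37 - 5)/(30 - 16) ≡ 32/14 mod 43. 14⁻¹ ≡ 40 (mod 43), so λ ≡ 33.
  x = λ² - 16 - 30 = 1089 - 46 ≡ 11; y = λ·(16 - 11) - 5 ≡ 31. → (11, 31)
4G = (11, 31).
Next 3H:
Repeated addition: build up to 3H.
2H: tangent at (42, 7): λ = (3·42² + 8)/(2·7) ≡ 11/14. 14⁻¹ ≡ 40 (mod 43) since 14·40 = 560 ≡ 1, so λ ≡ 11·40 ≡ 10.
  x = λ² - 42 - 42 = 100 - 84 ≡ 16; y = λ·(42 - 16) - 7 ≡ 38. → (16, 38)
3H: (16, 38) + (42, 7). λ = (7 - 38)/(42 - 16) ≡ 12/26 mod 43. 26⁻¹ ≡ 5 (mod 43), so λ ≡ 17.
  x = λ² - 16 - 42 = 289 - 58 ≡ 16; y = λ·(16 - 16) - 38 ≡ 5. → (16, 5)
3H = (16, 5).
Finally 4G + 3H:
(11, 31) + (16, 5). λ = (5 - 31)/(16 - 11) ≡ 17/5 mod 43. 5⁻¹ ≡ 26 (mod 43), so λ ≡ 12.
  x = λ² - 11 - 16 = 144 - 27 ≡ 31; y = λ·(11 - 31) - 31 ≡ 30. → (31, 30)

(31, 30)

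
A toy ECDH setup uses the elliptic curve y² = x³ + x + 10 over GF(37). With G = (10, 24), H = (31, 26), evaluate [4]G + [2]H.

First 4G:
Double-and-add on 4 = (100)₂. Start with G = (10, 24) for the leading 1-bit.
double: tangent at (10, 24): λ = (3·10² + 1)/(2·24) ≡ 5/11. 11⁻¹ ≡ 27 (mod 37) since 11·27 = 297 ≡ 1, so λ ≡ 5·27 ≡ 24.
  x = λ² - 10 - 10 = 576 - 20 ≡ 1; y = λ·(10 - 1) - 24 ≡ 7. → (1, 7)
double: tangent at (1, 7): λ = (3·1² + 1)/(2·7) ≡ 4/14. 14⁻¹ ≡ 8 (mod 37) since 14·8 = 112 ≡ 1, so λ ≡ 4·8 ≡ 32.
  x = λ² - 1 - 1 = 1024 - 2 ≡ 23; y = λ·(1 - 23) - 7 ≡ 29. → (23, 29)
4G = (23, 29).
Next 2H:
Repeated addition: build up to 2H.
2H: tangent at (31, 26): λ = (3·31² + 1)/(2·26) ≡ 35/15. 15⁻¹ ≡ 5 (mod 37) since 15·5 = 75 ≡ 1, so λ ≡ 35·5 ≡ 27.
  x = λ² - 31 - 31 = 729 - 62 ≡ 1; y = λ·(31 - 1) - 26 ≡ 7. → (1, 7)
2H = (1, 7).
Finally 4G + 2H:
(23, 29) + (1, 7). λ = (7 - 29)/(1 - 23) ≡ 15/15 mod 37. 15⁻¹ ≡ 5 (mod 37), so λ ≡ 1.
  x = λ² - 23 - 1 = 1 - 24 ≡ 14; y = λ·(23 - 14) - 29 ≡ 17. → (14, 17)

(14, 17)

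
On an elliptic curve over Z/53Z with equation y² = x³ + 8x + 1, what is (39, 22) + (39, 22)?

tangent at (39, 22): λ = (3·39² + 8)/(2·22) ≡ 13/44. 44⁻¹ ≡ 47 (mod 53), so λ ≡ 13·47 ≡ 28.
  x = λ² - 39 - 39 = 784 - 78 ≡ 17; y = λ·(39 - 17) - 22 ≡ 11. → (17, 11)

(17, 11)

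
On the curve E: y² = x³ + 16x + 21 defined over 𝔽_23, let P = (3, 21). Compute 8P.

(7, 19)

Repeated addition: build up to 8P.
2P: tangent at (3, 21): λ = (3·3² + 16)/(2·21) ≡ 20/19. 19⁻¹ ≡ 17 (mod 23), so λ ≡ 20·17 ≡ 18.
  x = λ² - 3 - 3 = 324 - 6 ≡ 19; y = λ·(3 - 19) - 21 ≡ 13. → (19, 13)
3P: (19, 13) + (3, 21). λ = (21 - 13)/(3 - 19) ≡ 8/7 mod 23. 7⁻¹ ≡ 10 (mod 23), so λ ≡ 11.
  x = λ² - 19 - 3 = 121 - 22 ≡ 7; y = λ·(19 - 7) - 13 ≡ 4. → (7, 4)
4P: (7, 4) + (3, 21). λ = (21 - 4)/(3 - 7) ≡ 17/19 mod 23. 19⁻¹ ≡ 17 (mod 23), so λ ≡ 13.
  x = λ² - 7 - 3 = 169 - 10 ≡ 21; y = λ·(7 - 21) - 4 ≡ 21. → (21, 21)
5P: (21, 21) + (3, 21). λ = (21 - 21)/(3 - 21) ≡ 0/5 mod 23. 5⁻¹ ≡ 14 (mod 23) since 5·14 = 70 ≡ 1, so λ ≡ 0.
  x = λ² - 21 - 3 = 0 - 24 ≡ 22; y = λ·(21 - 22) - 21 ≡ 2. → (22, 2)
6P: (22, 2) + (3, 21). λ = (21 - 2)/(3 - 22) ≡ 19/4 mod 23. 4⁻¹ ≡ 6 (mod 23), so λ ≡ 22.
  x = λ² - 22 - 3 = 484 - 25 ≡ 22; y = λ·(22 - 22) - 2 ≡ 21. → (22, 21)
7P: (22, 21) + (3, 21). λ = (21 - 21)/(3 - 22) ≡ 0/4 mod 23. 4⁻¹ ≡ 6 (mod 23), so λ ≡ 0.
  x = λ² - 22 - 3 = 0 - 25 ≡ 21; y = λ·(22 - 21) - 21 ≡ 2. → (21, 2)
8P: (21, 2) + (3, 21). λ = (21 - 2)/(3 - 21) ≡ 19/5 mod 23. 5⁻¹ ≡ 14 (mod 23) since 5·14 = 70 ≡ 1, so λ ≡ 13.
  x = λ² - 21 - 3 = 169 - 24 ≡ 7; y = λ·(21 - 7) - 2 ≡ 19. → (7, 19)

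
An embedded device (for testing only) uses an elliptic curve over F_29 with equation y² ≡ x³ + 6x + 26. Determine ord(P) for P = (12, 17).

9

2P: tangent at (12, 17): λ = (3·12² + 6)/(2·17) ≡ 3/5. 5⁻¹ ≡ 6 (mod 29) since 5·6 = 30 ≡ 1, so λ ≡ 3·6 ≡ 18.
  x = λ² - 12 - 12 = 324 - 24 ≡ 10; y = λ·(12 - 10) - 17 ≡ 19. → (10, 19)
3P: (10, 19) + (12, 17). λ = (17 - 19)/(12 - 10) ≡ 27/2 mod 29. 2⁻¹ ≡ 15 (mod 29) since 2·15 = 30 ≡ 1, so λ ≡ 28.
  x = λ² - 10 - 12 = 784 - 22 ≡ 8; y = λ·(10 - 8) - 19 ≡ 8. → (8, 8)
4P: (8, 8) + (12, 17). λ = (17 - 8)/(12 - 8) ≡ 9/4 mod 29. 4⁻¹ ≡ 22 (mod 29) since 4·22 = 88 ≡ 1, so λ ≡ 24.
  x = λ² - 8 - 12 = 576 - 20 ≡ 5; y = λ·(8 - 5) - 8 ≡ 6. → (5, 6)
5P: (5, 6) + (12, 17). λ = (17 - 6)/(12 - 5) ≡ 11/7 mod 29. 7⁻¹ ≡ 25 (mod 29) since 7·25 = 175 ≡ 1, so λ ≡ 14.
  x = λ² - 5 - 12 = 196 - 17 ≡ 5; y = λ·(5 - 5) - 6 ≡ 23. → (5, 23)
6P: (5, 23) + (12, 17). λ = (17 - 23)/(12 - 5) ≡ 23/7 mod 29. 7⁻¹ ≡ 25 (mod 29), so λ ≡ 24.
  x = λ² - 5 - 12 = 576 - 17 ≡ 8; y = λ·(5 - 8) - 23 ≡ 21. → (8, 21)
7P: (8, 21) + (12, 17). λ = (17 - 21)/(12 - 8) ≡ 25/4 mod 29. 4⁻¹ ≡ 22 (mod 29) since 4·22 = 88 ≡ 1, so λ ≡ 28.
  x = λ² - 8 - 12 = 784 - 20 ≡ 10; y = λ·(8 - 10) - 21 ≡ 10. → (10, 10)
8P: (10, 10) + (12, 17). λ = (17 - 10)/(12 - 10) ≡ 7/2 mod 29. 2⁻¹ ≡ 15 (mod 29), so λ ≡ 18.
  x = λ² - 10 - 12 = 324 - 22 ≡ 12; y = λ·(10 - 12) - 10 ≡ 12. → (12, 12)
9P: (12, 12) + (12, 17): same x and y₁ ≡ -y₂, so the sum is the point at infinity.
9P = the point at infinity, so the order is 9.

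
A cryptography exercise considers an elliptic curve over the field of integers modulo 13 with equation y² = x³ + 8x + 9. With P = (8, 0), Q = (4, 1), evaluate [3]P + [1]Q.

(10, 7)

First 3P:
Repeated addition: build up to 3P.
2P: (8, 0) + (8, 0): same x and y₁ ≡ -y₂, so the sum is O.
3P: O + (8, 0) = (8, 0) (identity).
3P = (8, 0).
Finally 3P + Q:
(8, 0) + (4, 1). λ = (1 - 0)/(4 - 8) ≡ 1/9 mod 13. 9⁻¹ ≡ 3 (mod 13) since 9·3 = 27 ≡ 1, so λ ≡ 3.
  x = λ² - 8 - 4 = 9 - 12 ≡ 10; y = λ·(8 - 10) - 0 ≡ 7. → (10, 7)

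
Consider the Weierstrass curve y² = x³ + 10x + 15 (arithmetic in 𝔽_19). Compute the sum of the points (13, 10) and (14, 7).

(1, 11)

(13, 10) + (14, 7). λ = (7 - 10)/(14 - 13) ≡ 16/1 mod 19. 1⁻¹ ≡ 1 (mod 19), so λ ≡ 16.
  x = λ² - 13 - 14 = 256 - 27 ≡ 1; y = λ·(13 - 1) - 10 ≡ 11. → (1, 11)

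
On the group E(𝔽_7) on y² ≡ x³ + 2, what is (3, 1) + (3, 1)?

(3, 6)

tangent at (3, 1): λ = (3·3² + 0)/(2·1) ≡ 6/2. 2⁻¹ ≡ 4 (mod 7), so λ ≡ 6·4 ≡ 3.
  x = λ² - 3 - 3 = 9 - 6 ≡ 3; y = λ·(3 - 3) - 1 ≡ 6. → (3, 6)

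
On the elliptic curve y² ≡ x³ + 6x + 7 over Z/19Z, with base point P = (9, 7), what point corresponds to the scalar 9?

Double-and-add on 9 = (1001)₂. Start with P = (9, 7) for the leading 1-bit.
double: tangent at (9, 7): λ = (3·9² + 6)/(2·7) ≡ 2/14. 14⁻¹ ≡ 15 (mod 19), so λ ≡ 2·15 ≡ 11.
  x = λ² - 9 - 9 = 121 - 18 ≡ 8; y = λ·(9 - 8) - 7 ≡ 4. → (8, 4)
double: tangent at (8, 4): λ = (3·8² + 6)/(2·4) ≡ 8/8. 8⁻¹ ≡ 12 (mod 19), so λ ≡ 8·12 ≡ 1.
  x = λ² - 8 - 8 = 1 - 16 ≡ 4; y = λ·(8 - 4) - 4 ≡ 0. → (4, 0)
double: (4, 0) + (4, 0): same x and y₁ ≡ -y₂, so the sum is 𝒪.
add P: 𝒪 + (9, 7) = (9, 7) (identity).

(9, 7)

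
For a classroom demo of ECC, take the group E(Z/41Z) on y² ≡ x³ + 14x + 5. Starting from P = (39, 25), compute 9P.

(7, 6)

Double-and-add on 9 = (1001)₂. Start with P = (39, 25) for the leading 1-bit.
double: tangent at (39, 25): λ = (3·39² + 14)/(2·25) ≡ 26/9. 9⁻¹ ≡ 32 (mod 41) since 9·32 = 288 ≡ 1, so λ ≡ 26·32 ≡ 12.
  x = λ² - 39 - 39 = 144 - 78 ≡ 25; y = λ·(39 - 25) - 25 ≡ 20. → (25, 20)
double: tangent at (25, 20): λ = (3·25² + 14)/(2·20) ≡ 3/40. 40⁻¹ ≡ 40 (mod 41), so λ ≡ 3·40 ≡ 38.
  x = λ² - 25 - 25 = 1444 - 50 ≡ 0; y = λ·(25 - 0) - 20 ≡ 28. → (0, 28)
double: tangent at (0, 28): λ = (3·0² + 14)/(2·28) ≡ 14/15. 15⁻¹ ≡ 11 (mod 41), so λ ≡ 14·11 ≡ 31.
  x = λ² - 0 - 0 = 961 - 0 ≡ 18; y = λ·(0 - 18) - 28 ≡ 29. → (18, 29)
add P: (18, 29) + (39, 25). λ = (25 - 29)/(39 - 18) ≡ 37/21 mod 41. 21⁻¹ ≡ 2 (mod 41) since 21·2 = 42 ≡ 1, so λ ≡ 33.
  x = λ² - 18 - 39 = 1089 - 57 ≡ 7; y = λ·(18 - 7) - 29 ≡ 6. → (7, 6)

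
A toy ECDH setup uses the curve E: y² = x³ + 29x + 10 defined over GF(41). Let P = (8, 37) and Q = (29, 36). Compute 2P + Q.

O

First 2P:
Repeated addition: build up to 2P.
2P: tangent at (8, 37): λ = (3·8² + 29)/(2·37) ≡ 16/33. 33⁻¹ ≡ 5 (mod 41), so λ ≡ 16·5 ≡ 39.
  x = λ² - 8 - 8 = 1521 - 16 ≡ 29; y = λ·(8 - 29) - 37 ≡ 5. → (29, 5)
2P = (29, 5).
Finally 2P + Q:
(29, 5) + (29, 36): same x and y₁ ≡ -y₂, so the sum is 𝒪.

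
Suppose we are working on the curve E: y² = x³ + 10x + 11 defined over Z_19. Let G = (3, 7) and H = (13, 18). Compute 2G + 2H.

First 2G:
Repeated addition: build up to 2G.
2G: tangent at (3, 7): λ = (3·3² + 10)/(2·7) ≡ 18/14. 14⁻¹ ≡ 15 (mod 19) since 14·15 = 210 ≡ 1, so λ ≡ 18·15 ≡ 4.
  x = λ² - 3 - 3 = 16 - 6 ≡ 10; y = λ·(3 - 10) - 7 ≡ 3. → (10, 3)
2G = (10, 3).
Next 2H:
Repeated addition: build up to 2H.
2H: tangent at (13, 18): λ = (3·13² + 10)/(2·18) ≡ 4/17. 17⁻¹ ≡ 9 (mod 19) since 17·9 = 153 ≡ 1, so λ ≡ 4·9 ≡ 17.
  x = λ² - 13 - 13 = 289 - 26 ≡ 16; y = λ·(13 - 16) - 18 ≡ 7. → (16, 7)
2H = (16, 7).
Finally 2G + 2H:
(10, 3) + (16, 7). λ = (7 - 3)/(16 - 10) ≡ 4/6 mod 19. 6⁻¹ ≡ 16 (mod 19), so λ ≡ 7.
  x = λ² - 10 - 16 = 49 - 26 ≡ 4; y = λ·(10 - 4) - 3 ≡ 1. → (4, 1)

(4, 1)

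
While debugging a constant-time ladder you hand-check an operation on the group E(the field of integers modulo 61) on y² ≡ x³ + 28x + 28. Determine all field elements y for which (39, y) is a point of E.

x³ + 28x + 28 = 60439 ≡ 49 (mod 61).
Square roots of 49 mod 61: 7 and 54 (since 7² = 49 ≡ 49).

7, 54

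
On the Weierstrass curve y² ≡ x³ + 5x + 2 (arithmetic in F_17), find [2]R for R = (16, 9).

tangent at (16, 9): λ = (3·16² + 5)/(2·9) ≡ 8/1. 1⁻¹ ≡ 1 (mod 17) since 1·1 = 1 ≡ 1, so λ ≡ 8·1 ≡ 8.
  x = λ² - 16 - 16 = 64 - 32 ≡ 15; y = λ·(16 - 15) - 9 ≡ 16. → (15, 16)

(15, 16)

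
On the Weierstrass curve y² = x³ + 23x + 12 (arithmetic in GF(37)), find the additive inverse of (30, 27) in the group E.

-(30, 27) = (30, -27 mod 37) = (30, 10).

(30, 10)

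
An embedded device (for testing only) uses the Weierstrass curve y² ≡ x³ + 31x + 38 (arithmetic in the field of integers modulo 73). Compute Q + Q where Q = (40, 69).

(31, 35)

tangent at (40, 69): λ = (3·40² + 31)/(2·69) ≡ 13/65. 65⁻¹ ≡ 9 (mod 73) since 65·9 = 585 ≡ 1, so λ ≡ 13·9 ≡ 44.
  x = λ² - 40 - 40 = 1936 - 80 ≡ 31; y = λ·(40 - 31) - 69 ≡ 35. → (31, 35)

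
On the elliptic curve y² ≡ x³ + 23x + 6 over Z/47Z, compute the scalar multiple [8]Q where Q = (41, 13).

Double-and-add on 8 = (1000)₂. Start with Q = (41, 13) for the leading 1-bit.
double: tangent at (41, 13): λ = (3·41² + 23)/(2·13) ≡ 37/26. 26⁻¹ ≡ 38 (mod 47), so λ ≡ 37·38 ≡ 43.
  x = λ² - 41 - 41 = 1849 - 82 ≡ 28; y = λ·(41 - 28) - 13 ≡ 29. → (28, 29)
double: tangent at (28, 29): λ = (3·28² + 23)/(2·29) ≡ 25/11. 11⁻¹ ≡ 30 (mod 47), so λ ≡ 25·30 ≡ 45.
  x = λ² - 28 - 28 = 2025 - 56 ≡ 42; y = λ·(28 - 42) - 29 ≡ 46. → (42, 46)
double: tangent at (42, 46): λ = (3·42² + 23)/(2·46) ≡ 4/45. 45⁻¹ ≡ 23 (mod 47), so λ ≡ 4·23 ≡ 45.
  x = λ² - 42 - 42 = 2025 - 84 ≡ 14; y = λ·(42 - 14) - 46 ≡ 39. → (14, 39)

(14, 39)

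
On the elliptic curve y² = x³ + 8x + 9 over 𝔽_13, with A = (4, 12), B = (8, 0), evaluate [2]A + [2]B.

First 2A:
Repeated addition: build up to 2A.
2A: tangent at (4, 12): λ = (3·4² + 8)/(2·12) ≡ 4/11. 11⁻¹ ≡ 6 (mod 13) since 11·6 = 66 ≡ 1, so λ ≡ 4·6 ≡ 11.
  x = λ² - 4 - 4 = 121 - 8 ≡ 9; y = λ·(4 - 9) - 12 ≡ 11. → (9, 11)
2A = (9, 11).
Next 2B:
Repeated addition: build up to 2B.
2B: (8, 0) + (8, 0): same x and y₁ ≡ -y₂, so the sum is O.
2B = O.
Finally 2A + 2B:
(9, 11) + O = (9, 11) (identity).

(9, 11)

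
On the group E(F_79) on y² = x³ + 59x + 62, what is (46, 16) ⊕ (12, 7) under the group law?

(46, 16) + (12, 7). λ = (7 - 16)/(12 - 46) ≡ 70/45 mod 79. 45⁻¹ ≡ 72 (mod 79), so λ ≡ 63.
  x = λ² - 46 - 12 = 3969 - 58 ≡ 40; y = λ·(46 - 40) - 16 ≡ 46. → (40, 46)

(40, 46)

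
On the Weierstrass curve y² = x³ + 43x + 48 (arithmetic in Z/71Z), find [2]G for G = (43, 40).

(14, 25)

tangent at (43, 40): λ = (3·43² + 43)/(2·40) ≡ 52/9. 9⁻¹ ≡ 8 (mod 71) since 9·8 = 72 ≡ 1, so λ ≡ 52·8 ≡ 61.
  x = λ² - 43 - 43 = 3721 - 86 ≡ 14; y = λ·(43 - 14) - 40 ≡ 25. → (14, 25)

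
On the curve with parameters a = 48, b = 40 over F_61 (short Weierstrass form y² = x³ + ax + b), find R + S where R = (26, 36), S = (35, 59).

(60, 33)

(26, 36) + (35, 59). λ = (59 - 36)/(35 - 26) ≡ 23/9 mod 61. 9⁻¹ ≡ 34 (mod 61) since 9·34 = 306 ≡ 1, so λ ≡ 50.
  x = λ² - 26 - 35 = 2500 - 61 ≡ 60; y = λ·(26 - 60) - 36 ≡ 33. → (60, 33)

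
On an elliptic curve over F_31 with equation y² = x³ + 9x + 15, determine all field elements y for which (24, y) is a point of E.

none

x³ + 9x + 15 = 14055 ≡ 12 (mod 31).
12 is a non-residue mod 31; no y exists.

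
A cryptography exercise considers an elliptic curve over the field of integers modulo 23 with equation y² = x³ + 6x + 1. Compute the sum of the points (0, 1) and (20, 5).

(15, 19)

(0, 1) + (20, 5). λ = (5 - 1)/(20 - 0) ≡ 4/20 mod 23. 20⁻¹ ≡ 15 (mod 23), so λ ≡ 14.
  x = λ² - 0 - 20 = 196 - 20 ≡ 15; y = λ·(0 - 15) - 1 ≡ 19. → (15, 19)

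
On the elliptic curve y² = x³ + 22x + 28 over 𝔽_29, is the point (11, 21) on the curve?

y² = 21² ≡ 6; x³ + 22x + 28 = 1601 ≡ 6 (mod 29). 6 = 6.

yes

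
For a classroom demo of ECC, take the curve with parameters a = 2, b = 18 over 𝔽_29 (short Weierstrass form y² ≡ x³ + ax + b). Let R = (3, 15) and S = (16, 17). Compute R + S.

(15, 1)

(3, 15) + (16, 17). λ = (17 - 15)/(16 - 3) ≡ 2/13 mod 29. 13⁻¹ ≡ 9 (mod 29) since 13·9 = 117 ≡ 1, so λ ≡ 18.
  x = λ² - 3 - 16 = 324 - 19 ≡ 15; y = λ·(3 - 15) - 15 ≡ 1. → (15, 1)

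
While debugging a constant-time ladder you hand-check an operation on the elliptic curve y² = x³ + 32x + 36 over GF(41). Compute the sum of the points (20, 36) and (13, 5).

(20, 36) + (13, 5). λ = (5 - 36)/(13 - 20) ≡ 10/34 mod 41. 34⁻¹ ≡ 35 (mod 41), so λ ≡ 22.
  x = λ² - 20 - 13 = 484 - 33 ≡ 0; y = λ·(20 - 0) - 36 ≡ 35. → (0, 35)

(0, 35)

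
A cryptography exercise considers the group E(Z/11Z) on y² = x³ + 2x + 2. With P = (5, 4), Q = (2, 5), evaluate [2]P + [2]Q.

First 2P:
Repeated addition: build up to 2P.
2P: tangent at (5, 4): λ = (3·5² + 2)/(2·4) ≡ 0/8. 8⁻¹ ≡ 7 (mod 11), so λ ≡ 0·7 ≡ 0.
  x = λ² - 5 - 5 = 0 - 10 ≡ 1; y = λ·(5 - 1) - 4 ≡ 7. → (1, 7)
2P = (1, 7).
Next 2Q:
Repeated addition: build up to 2Q.
2Q: tangent at (2, 5): λ = (3·2² + 2)/(2·5) ≡ 3/10. 10⁻¹ ≡ 10 (mod 11), so λ ≡ 3·10 ≡ 8.
  x = λ² - 2 - 2 = 64 - 4 ≡ 5; y = λ·(2 - 5) - 5 ≡ 4. → (5, 4)
2Q = (5, 4).
Finally 2P + 2Q:
(1, 7) + (5, 4). λ = (4 - 7)/(5 - 1) ≡ 8/4 mod 11. 4⁻¹ ≡ 3 (mod 11), so λ ≡ 2.
  x = λ² - 1 - 5 = 4 - 6 ≡ 9; y = λ·(1 - 9) - 7 ≡ 10. → (9, 10)

(9, 10)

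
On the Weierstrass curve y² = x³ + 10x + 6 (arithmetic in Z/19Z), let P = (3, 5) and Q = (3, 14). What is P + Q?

O

The two points share x = 3 and their y-coordinates satisfy 5 + 14 ≡ 0 (mod 19), so they are inverses. Their sum is 𝒪.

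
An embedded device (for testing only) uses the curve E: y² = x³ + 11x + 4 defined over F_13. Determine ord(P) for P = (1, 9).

2P: tangent at (1, 9): λ = (3·1² + 11)/(2·9) ≡ 1/5. 5⁻¹ ≡ 8 (mod 13), so λ ≡ 1·8 ≡ 8.
  x = λ² - 1 - 1 = 64 - 2 ≡ 10; y = λ·(1 - 10) - 9 ≡ 10. → (10, 10)
3P: (10, 10) + (1, 9). λ = (9 - 10)/(1 - 10) ≡ 12/4 mod 13. 4⁻¹ ≡ 10 (mod 13), so λ ≡ 3.
  x = λ² - 10 - 1 = 9 - 11 ≡ 11; y = λ·(10 - 11) - 10 ≡ 0. → (11, 0)
4P: (11, 0) + (1, 9). λ = (9 - 0)/(1 - 11) ≡ 9/3 mod 13. 3⁻¹ ≡ 9 (mod 13), so λ ≡ 3.
  x = λ² - 11 - 1 = 9 - 12 ≡ 10; y = λ·(11 - 10) - 0 ≡ 3. → (10, 3)
5P: (10, 3) + (1, 9). λ = (9 - 3)/(1 - 10) ≡ 6/4 mod 13. 4⁻¹ ≡ 10 (mod 13) since 4·10 = 40 ≡ 1, so λ ≡ 8.
  x = λ² - 10 - 1 = 64 - 11 ≡ 1; y = λ·(10 - 1) - 3 ≡ 4. → (1, 4)
6P: (1, 4) + (1, 9): same x and y₁ ≡ -y₂, so the sum is ∞.
6P = ∞, so the order is 6.

6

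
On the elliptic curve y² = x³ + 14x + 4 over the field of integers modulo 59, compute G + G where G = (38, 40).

(31, 32)

tangent at (38, 40): λ = (3·38² + 14)/(2·40) ≡ 39/21. 21⁻¹ ≡ 45 (mod 59) since 21·45 = 945 ≡ 1, so λ ≡ 39·45 ≡ 44.
  x = λ² - 38 - 38 = 1936 - 76 ≡ 31; y = λ·(38 - 31) - 40 ≡ 32. → (31, 32)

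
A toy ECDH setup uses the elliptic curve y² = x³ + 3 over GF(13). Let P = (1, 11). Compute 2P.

tangent at (1, 11): λ = (3·1² + 0)/(2·11) ≡ 3/9. 9⁻¹ ≡ 3 (mod 13), so λ ≡ 3·3 ≡ 9.
  x = λ² - 1 - 1 = 81 - 2 ≡ 1; y = λ·(1 - 1) - 11 ≡ 2. → (1, 2)

(1, 2)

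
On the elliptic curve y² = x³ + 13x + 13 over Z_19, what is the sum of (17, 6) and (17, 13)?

The two points share x = 17 and their y-coordinates satisfy 6 + 13 ≡ 0 (mod 19), so they are inverses. Their sum is ∞.

O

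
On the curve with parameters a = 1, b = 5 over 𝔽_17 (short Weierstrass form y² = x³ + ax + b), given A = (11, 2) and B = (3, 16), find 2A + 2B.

First 2A:
Repeated addition: build up to 2A.
2A: tangent at (11, 2): λ = (3·11² + 1)/(2·2) ≡ 7/4. 4⁻¹ ≡ 13 (mod 17) since 4·13 = 52 ≡ 1, so λ ≡ 7·13 ≡ 6.
  x = λ² - 11 - 11 = 36 - 22 ≡ 14; y = λ·(11 - 14) - 2 ≡ 14. → (14, 14)
2A = (14, 14).
Next 2B:
Repeated addition: build up to 2B.
2B: tangent at (3, 16): λ = (3·3² + 1)/(2·16) ≡ 11/15. 15⁻¹ ≡ 8 (mod 17), so λ ≡ 11·8 ≡ 3.
  x = λ² - 3 - 3 = 9 - 6 ≡ 3; y = λ·(3 - 3) - 16 ≡ 1. → (3, 1)
2B = (3, 1).
Finally 2A + 2B:
(14, 14) + (3, 1). λ = (1 - 14)/(3 - 14) ≡ 4/6 mod 17. 6⁻¹ ≡ 3 (mod 17), so λ ≡ 12.
  x = λ² - 14 - 3 = 144 - 17 ≡ 8; y = λ·(14 - 8) - 14 ≡ 7. → (8, 7)

(8, 7)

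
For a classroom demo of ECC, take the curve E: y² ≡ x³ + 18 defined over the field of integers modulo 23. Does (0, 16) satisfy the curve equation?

no

y² = 16² ≡ 3; x³ + 0x + 18 = 18 ≡ 18 (mod 23). 3 ≠ 18.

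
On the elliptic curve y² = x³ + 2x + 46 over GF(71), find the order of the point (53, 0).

2P: (53, 0) + (53, 0): same x and y₁ ≡ -y₂, so the sum is ∞.
2P = ∞, so the order is 2.

2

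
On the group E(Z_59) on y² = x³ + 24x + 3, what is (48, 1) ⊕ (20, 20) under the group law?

(48, 1) + (20, 20). λ = (20 - 1)/(20 - 48) ≡ 19/31 mod 59. 31⁻¹ ≡ 40 (mod 59) since 31·40 = 1240 ≡ 1, so λ ≡ 52.
  x = λ² - 48 - 20 = 2704 - 68 ≡ 40; y = λ·(48 - 40) - 1 ≡ 2. → (40, 2)

(40, 2)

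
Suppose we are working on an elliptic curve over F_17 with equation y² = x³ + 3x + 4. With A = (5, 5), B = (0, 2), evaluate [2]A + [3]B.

First 2A:
Repeated addition: build up to 2A.
2A: tangent at (5, 5): λ = (3·5² + 3)/(2·5) ≡ 10/10. 10⁻¹ ≡ 12 (mod 17), so λ ≡ 10·12 ≡ 1.
  x = λ² - 5 - 5 = 1 - 10 ≡ 8; y = λ·(5 - 8) - 5 ≡ 9. → (8, 9)
2A = (8, 9).
Next 3B:
Repeated addition: build up to 3B.
2B: tangent at (0, 2): λ = (3·0² + 3)/(2·2) ≡ 3/4. 4⁻¹ ≡ 13 (mod 17), so λ ≡ 3·13 ≡ 5.
  x = λ² - 0 - 0 = 25 - 0 ≡ 8; y = λ·(0 - 8) - 2 ≡ 9. → (8, 9)
3B: (8, 9) + (0, 2). λ = (2 - 9)/(0 - 8) ≡ 10/9 mod 17. 9⁻¹ ≡ 2 (mod 17) since 9·2 = 18 ≡ 1, so λ ≡ 3.
  x = λ² - 8 - 0 = 9 - 8 ≡ 1; y = λ·(8 - 1) - 9 ≡ 12. → (1, 12)
3B = (1, 12).
Finally 2A + 3B:
(8, 9) + (1, 12). λ = (12 - 9)/(1 - 8) ≡ 3/10 mod 17. 10⁻¹ ≡ 12 (mod 17), so λ ≡ 2.
  x = λ² - 8 - 1 = 4 - 9 ≡ 12; y = λ·(8 - 12) - 9 ≡ 0. → (12, 0)

(12, 0)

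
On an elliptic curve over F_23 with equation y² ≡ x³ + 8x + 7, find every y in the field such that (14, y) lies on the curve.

none

x³ + 8x + 7 = 2863 ≡ 11 (mod 23).
11 is a non-residue mod 23; no y exists.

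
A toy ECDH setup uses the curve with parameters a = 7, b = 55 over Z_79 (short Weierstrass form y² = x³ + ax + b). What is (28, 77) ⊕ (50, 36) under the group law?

(19, 75)

(28, 77) + (50, 36). λ = (36 - 77)/(50 - 28) ≡ 38/22 mod 79. 22⁻¹ ≡ 18 (mod 79), so λ ≡ 52.
  x = λ² - 28 - 50 = 2704 - 78 ≡ 19; y = λ·(28 - 19) - 77 ≡ 75. → (19, 75)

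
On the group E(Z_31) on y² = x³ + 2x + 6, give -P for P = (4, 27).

-(4, 27) = (4, -27 mod 31) = (4, 4).

(4, 4)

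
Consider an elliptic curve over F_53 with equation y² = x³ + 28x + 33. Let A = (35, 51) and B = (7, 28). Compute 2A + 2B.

(9, 31)

First 2A:
Repeated addition: build up to 2A.
2A: tangent at (35, 51): λ = (3·35² + 28)/(2·51) ≡ 46/49. 49⁻¹ ≡ 13 (mod 53), so λ ≡ 46·13 ≡ 15.
  x = λ² - 35 - 35 = 225 - 70 ≡ 49; y = λ·(35 - 49) - 51 ≡ 4. → (49, 4)
2A = (49, 4).
Next 2B:
Repeated addition: build up to 2B.
2B: tangent at (7, 28): λ = (3·7² + 28)/(2·28) ≡ 16/3. 3⁻¹ ≡ 18 (mod 53), so λ ≡ 16·18 ≡ 23.
  x = λ² - 7 - 7 = 529 - 14 ≡ 38; y = λ·(7 - 38) - 28 ≡ 1. → (38, 1)
2B = (38, 1).
Finally 2A + 2B:
(49, 4) + (38, 1). λ = (1 - 4)/(38 - 49) ≡ 50/42 mod 53. 42⁻¹ ≡ 24 (mod 53), so λ ≡ 34.
  x = λ² - 49 - 38 = 1156 - 87 ≡ 9; y = λ·(49 - 9) - 4 ≡ 31. → (9, 31)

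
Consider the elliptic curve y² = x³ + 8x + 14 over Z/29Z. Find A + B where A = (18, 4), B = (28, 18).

(18, 4) + (28, 18). λ = (18 - 4)/(28 - 18) ≡ 14/10 mod 29. 10⁻¹ ≡ 3 (mod 29) since 10·3 = 30 ≡ 1, so λ ≡ 13.
  x = λ² - 18 - 28 = 169 - 46 ≡ 7; y = λ·(18 - 7) - 4 ≡ 23. → (7, 23)

(7, 23)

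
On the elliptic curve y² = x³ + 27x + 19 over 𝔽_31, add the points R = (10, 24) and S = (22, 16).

(27, 8)

(10, 24) + (22, 16). λ = (16 - 24)/(22 - 10) ≡ 23/12 mod 31. 12⁻¹ ≡ 13 (mod 31) since 12·13 = 156 ≡ 1, so λ ≡ 20.
  x = λ² - 10 - 22 = 400 - 32 ≡ 27; y = λ·(10 - 27) - 24 ≡ 8. → (27, 8)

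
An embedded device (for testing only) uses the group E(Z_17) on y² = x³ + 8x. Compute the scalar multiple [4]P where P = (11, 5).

(1, 3)

Double-and-add on 4 = (100)₂. Start with P = (11, 5) for the leading 1-bit.
double: tangent at (11, 5): λ = (3·11² + 8)/(2·5) ≡ 14/10. 10⁻¹ ≡ 12 (mod 17) since 10·12 = 120 ≡ 1, so λ ≡ 14·12 ≡ 15.
  x = λ² - 11 - 11 = 225 - 22 ≡ 16; y = λ·(11 - 16) - 5 ≡ 5. → (16, 5)
double: tangent at (16, 5): λ = (3·16² + 8)/(2·5) ≡ 11/10. 10⁻¹ ≡ 12 (mod 17), so λ ≡ 11·12 ≡ 13.
  x = λ² - 16 - 16 = 169 - 32 ≡ 1; y = λ·(16 - 1) - 5 ≡ 3. → (1, 3)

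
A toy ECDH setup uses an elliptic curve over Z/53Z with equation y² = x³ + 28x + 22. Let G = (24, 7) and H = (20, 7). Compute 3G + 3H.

(38, 19)

First 3G:
Repeated addition: build up to 3G.
2G: tangent at (24, 7): λ = (3·24² + 28)/(2·7) ≡ 7/14. 14⁻¹ ≡ 19 (mod 53), so λ ≡ 7·19 ≡ 27.
  x = λ² - 24 - 24 = 729 - 48 ≡ 45; y = λ·(24 - 45) - 7 ≡ 9. → (45, 9)
3G: (45, 9) + (24, 7). λ = (7 - 9)/(24 - 45) ≡ 51/32 mod 53. 32⁻¹ ≡ 5 (mod 53), so λ ≡ 43.
  x = λ² - 45 - 24 = 1849 - 69 ≡ 31; y = λ·(45 - 31) - 9 ≡ 10. → (31, 10)
3G = (31, 10).
Next 3H:
Repeated addition: build up to 3H.
2H: tangent at (20, 7): λ = (3·20² + 28)/(2·7) ≡ 9/14. 14⁻¹ ≡ 19 (mod 53) since 14·19 = 266 ≡ 1, so λ ≡ 9·19 ≡ 12.
  x = λ² - 20 - 20 = 144 - 40 ≡ 51; y = λ·(20 - 51) - 7 ≡ 45. → (51, 45)
3H: (51, 45) + (20, 7). λ = (7 - 45)/(20 - 51) ≡ 15/22 mod 53. 22⁻¹ ≡ 41 (mod 53), so λ ≡ 32.
  x = λ² - 51 - 20 = 1024 - 71 ≡ 52; y = λ·(51 - 52) - 45 ≡ 29. → (52, 29)
3H = (52, 29).
Finally 3G + 3H:
(31, 10) + (52, 29). λ = (29 - 10)/(52 - 31) ≡ 19/21 mod 53. 21⁻¹ ≡ 48 (mod 53) since 21·48 = 1008 ≡ 1, so λ ≡ 11.
  x = λ² - 31 - 52 = 121 - 83 ≡ 38; y = λ·(31 - 38) - 10 ≡ 19. → (38, 19)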